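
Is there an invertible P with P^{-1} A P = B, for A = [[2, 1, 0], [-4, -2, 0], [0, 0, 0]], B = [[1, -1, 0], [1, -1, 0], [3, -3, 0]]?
Two matrices over a field are similar if and only if they have the same invariant factors.

Both A and B have characteristic polynomial x^3 and minimal polynomial x^2. Computing further, both have invariant factors x, x^2. Hence A and B are similar.

Yes.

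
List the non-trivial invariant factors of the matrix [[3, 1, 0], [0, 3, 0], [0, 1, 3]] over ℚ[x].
x - 3, (x - 3)^2

The Jordan structure of A has elementary divisors (x - 3)^2, (x - 3). Arranging the block sizes at each eigenvalue in decreasing order and taking row products gives the invariant factors.

Invariant factors (smallest first, each dividing the next): x - 3, (x - 3)^2.

Check: the last factor (x - 3)^2 is the minimal polynomial, and the product (x - 3)^3 is the characteristic polynomial.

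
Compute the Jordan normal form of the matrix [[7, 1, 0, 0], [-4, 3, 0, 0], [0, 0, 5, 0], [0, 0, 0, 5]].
The characteristic polynomial is det(xI - A) = (x - 5)^4, so the eigenvalues are 5 (algebraic multiplicity 4).

For λ = 5: rank(A - 5I) = 1, rank((A - 5I)^2) = 0. The eigenspace has dimension 4 - 1 = 3, so there are 3 Jordan blocks; the rank sequence gives block sizes [2, 1, 1].

Assembling the blocks gives the Jordan form J above.

J = [[5, 1, 0, 0], [0, 5, 0, 0], [0, 0, 5, 0], [0, 0, 0, 5]]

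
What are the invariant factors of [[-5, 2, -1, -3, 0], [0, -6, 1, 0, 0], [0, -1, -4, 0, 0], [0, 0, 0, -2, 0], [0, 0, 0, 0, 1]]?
(x - 1)(x + 2)(x + 5)^3

The Jordan structure of A has elementary divisors (x + 5)^3, (x + 2), (x - 1). Arranging the block sizes at each eigenvalue in decreasing order and taking row products gives the invariant factors.

Invariant factors (smallest first, each dividing the next): (x - 1)(x + 2)(x + 5)^3.

Check: the last factor (x - 1)(x + 2)(x + 5)^3 is the minimal polynomial, and the product (x - 1)(x + 2)(x + 5)^3 is the characteristic polynomial.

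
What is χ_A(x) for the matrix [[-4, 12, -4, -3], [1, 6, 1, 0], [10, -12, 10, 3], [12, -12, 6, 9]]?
χ_A(x) = (x - 6)^3(x - 3)

xI - A = [[x + 4, -12, 4, 3], [-1, x - 6, -1, 0], [-10, 12, x - 10, -3], [-12, 12, -6, x - 9]].

Expanding det(xI - A) along the first row:
det(xI - A) = + (x + 4)·det([[x - 6, -1, 0], [12, x - 10, -3], [12, -6, x - 9]]) - (-12)·det([[-1, -1, 0], [-10, x - 10, -3], [-12, -6, x - 9]]) + (4)·det([[-1, x - 6, 0], [-10, 12, -3], [-12, 12, x - 9]]) - (3)·det([[-1, x - 6, -1], [-10, 12, x - 10], [-12, 12, -6]]).

Evaluating gives χ_A(x) = x^4 - 21x^3 + 162x^2 - 540x + 648 = (x - 6)^3(x - 3).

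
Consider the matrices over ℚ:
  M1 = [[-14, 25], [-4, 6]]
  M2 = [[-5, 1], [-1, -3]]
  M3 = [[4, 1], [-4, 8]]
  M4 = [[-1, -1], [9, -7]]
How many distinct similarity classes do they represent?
2 classes: {M1, M2, M4}, {M3}

Characteristic polynomials: χ_{M1} = (x + 4)^2, χ_{M2} = (x + 4)^2, χ_{M3} = (x - 6)^2, χ_{M4} = (x + 4)^2.

{M1, M2, M4}: invariant factors (x + 4)^2.

{M3}: invariant factors (x - 6)^2.

Matrices are similar if and only if their invariant-factor lists agree; the partition into similarity classes is {M1, M2, M4}, {M3}.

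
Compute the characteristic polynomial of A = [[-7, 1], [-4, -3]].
xI - A = [[x + 7, -1], [4, x + 3]].

Expanding det(xI - A) along the first row:
det(xI - A) = + (x + 7)·det([[x + 3]]) - (-1)·det([[4]]).

Evaluating gives χ_A(x) = x^2 + 10x + 25 = (x + 5)^2.

χ_A(x) = (x + 5)^2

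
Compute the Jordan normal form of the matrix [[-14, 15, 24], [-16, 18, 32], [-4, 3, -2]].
J = [[-2, 1, 0], [0, -2, 0], [0, 0, 6]]

The characteristic polynomial is det(xI - A) = (x - 6)(x + 2)^2, so the eigenvalues are -2 (algebraic multiplicity 2), 6 (algebraic multiplicity 1).

For λ = -2: rank(A + 2I) = 2, rank((A + 2I)^2) = 1. The eigenspace has dimension 3 - 2 = 1, so there is 1 Jordan block; the rank sequence gives block sizes [2].

For λ = 6: algebraic multiplicity 1 gives one 1×1 block.

Assembling the blocks gives the Jordan form J above.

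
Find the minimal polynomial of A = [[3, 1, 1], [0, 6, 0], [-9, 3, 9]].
The characteristic polynomial factors as (x - 6)^3. The minimal polynomial is ∏(x - λ)^{k_λ} where k_λ is the size of the largest Jordan block at λ.

For λ = 6: rank(A - 6I) = 1, and the largest Jordan block has size 2 (the smallest k with rank((A - 6I)^k) = rank((A - 6I)^(k+1))).

So m_A(x) = (x - 6)^2.

m_A(x) = (x - 6)^2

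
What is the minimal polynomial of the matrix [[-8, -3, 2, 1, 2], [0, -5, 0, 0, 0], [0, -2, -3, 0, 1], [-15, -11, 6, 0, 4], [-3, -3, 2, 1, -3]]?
m_A(x) = (x + 3)^3(x + 5)

The characteristic polynomial factors as (x + 3)^3(x + 5)^2. The minimal polynomial is ∏(x - λ)^{k_λ} where k_λ is the size of the largest Jordan block at λ.

For λ = -5: rank(A + 5I) = 3, and the largest Jordan block has size 1 (the smallest k with rank((A + 5I)^k) = rank((A + 5I)^(k+1))).
For λ = -3: rank(A + 3I) = 4, and the largest Jordan block has size 3 (the smallest k with rank((A + 3I)^k) = rank((A + 3I)^(k+1))).

So m_A(x) = (x + 3)^3(x + 5).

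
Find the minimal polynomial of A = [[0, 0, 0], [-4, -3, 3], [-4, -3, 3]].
The characteristic polynomial factors as x^3. The minimal polynomial is ∏(x - λ)^{k_λ} where k_λ is the size of the largest Jordan block at λ.

For λ = 0: rank(A) = 1, and the largest Jordan block has size 2 (the smallest k with rank(A^k) = rank(A^(k+1))).

So m_A(x) = x^2.

m_A(x) = x^2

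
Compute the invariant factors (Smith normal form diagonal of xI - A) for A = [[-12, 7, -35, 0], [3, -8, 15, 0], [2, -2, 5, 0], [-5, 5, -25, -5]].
The Jordan structure of A has elementary divisors (x + 5)^2, (x + 5), (x + 5). Arranging the block sizes at each eigenvalue in decreasing order and taking row products gives the invariant factors.

Invariant factors (smallest first, each dividing the next): x + 5, x + 5, (x + 5)^2.

Check: the last factor (x + 5)^2 is the minimal polynomial, and the product (x + 5)^4 is the characteristic polynomial.

x + 5, x + 5, (x + 5)^2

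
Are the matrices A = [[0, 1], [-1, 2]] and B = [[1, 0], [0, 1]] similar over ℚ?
Both have characteristic polynomial (x - 1)^2, but the minimal polynomial of A is (x - 1)^2 while the minimal polynomial of B is x - 1. The minimal polynomial is a similarity invariant, so A and B are not similar.

No.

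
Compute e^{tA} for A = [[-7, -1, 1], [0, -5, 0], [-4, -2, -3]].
A has Jordan form J = [[-5, 1, 0], [0, -5, 0], [0, 0, -5]] with A = PJP^{-1}, so e^{tA} = P e^{tJ} P^{-1}.

For a Jordan block J_k(λ), e^{tJ_k(λ)} = e^{λt} · (I + tN + t^2 N^2/2! + ... + t^{k-1} N^{k-1}/(k-1)!) where N is the nilpotent superdiagonal part.

Assembling the blocks and conjugating back gives the entries of e^{tA} as shown above.

e^{tA} = [[(1 - 2*t)*e^{-5*t}, -t*e^{-5*t}, t*e^{-5*t}], [0, e^{-5*t}, 0], [-4*t*e^{-5*t}, -2*t*e^{-5*t}, (2*t + 1)*e^{-5*t}]]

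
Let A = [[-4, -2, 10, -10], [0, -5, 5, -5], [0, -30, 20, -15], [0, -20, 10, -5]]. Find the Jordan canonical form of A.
The characteristic polynomial is det(xI - A) = x(x - 5)^2(x + 4), so the eigenvalues are -4 (algebraic multiplicity 1), 0 (algebraic multiplicity 1), 5 (algebraic multiplicity 2).

For λ = -4: algebraic multiplicity 1 gives one 1×1 block.

For λ = 0: algebraic multiplicity 1 gives one 1×1 block.

For λ = 5: rank(A - 5I) = 2. The eigenspace has dimension 4 - 2 = 2, so there are 2 Jordan blocks; the rank sequence gives block sizes [1, 1].

Assembling the blocks gives the Jordan form J above.

J = [[-4, 0, 0, 0], [0, 0, 0, 0], [0, 0, 5, 0], [0, 0, 0, 5]]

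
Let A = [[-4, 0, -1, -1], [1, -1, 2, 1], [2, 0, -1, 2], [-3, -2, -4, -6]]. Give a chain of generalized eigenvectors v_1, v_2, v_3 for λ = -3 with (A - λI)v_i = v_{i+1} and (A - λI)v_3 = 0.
v_1 = [[1, 0, 1, -2]]^T, v_2 = [[0, 1, 0, -1]]^T, v_3 = [[1, 1, -2, 1]]^T

We seek v_1 ∈ ker((A + 3I)^3) \ ker((A + 3I)^2), then set v_{i+1} = (A + 3I) v_i.

One such chain is v_1 = [[1, 0, 1, -2]]^T, v_2 = [[0, 1, 0, -1]]^T, v_3 = [[1, 1, -2, 1]]^T. Check: (A + 3I) v_3 = [[0, 0, 0, 0]]^T = 0.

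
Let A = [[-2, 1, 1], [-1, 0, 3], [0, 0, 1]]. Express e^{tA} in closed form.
e^{tA} = [[(1 - t)*e^{-t}, t*e^{-t}, (-t + e^{2*t} - 1)*e^{-t}], [-t*e^{-t}, (t + 1)*e^{-t}, (-t + 2*e^{2*t} - 2)*e^{-t}], [0, 0, e^{t}]]

A has Jordan form J = [[-1, 1, 0], [0, -1, 0], [0, 0, 1]] with A = PJP^{-1}, so e^{tA} = P e^{tJ} P^{-1}.

For a Jordan block J_k(λ), e^{tJ_k(λ)} = e^{λt} · (I + tN + t^2 N^2/2! + ... + t^{k-1} N^{k-1}/(k-1)!) where N is the nilpotent superdiagonal part.

Assembling the blocks and conjugating back gives the entries of e^{tA} as shown above.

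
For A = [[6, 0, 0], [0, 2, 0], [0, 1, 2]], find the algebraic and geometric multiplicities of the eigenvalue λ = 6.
The characteristic polynomial is (x - 6)(x - 2)^2, so the factor x - 6 appears with exponent 1: the algebraic multiplicity is 1.

rank(A - 6I) = 2, so the eigenspace has dimension 3 - 2 = 1: the geometric multiplicity is 1.

algebraic multiplicity 1, geometric multiplicity 1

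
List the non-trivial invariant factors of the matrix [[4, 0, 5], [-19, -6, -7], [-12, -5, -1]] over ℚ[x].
(x + 1)^3

The Jordan structure of A has elementary divisors (x + 1)^3. Arranging the block sizes at each eigenvalue in decreasing order and taking row products gives the invariant factors.

Invariant factors (smallest first, each dividing the next): (x + 1)^3.

Check: the last factor (x + 1)^3 is the minimal polynomial, and the product (x + 1)^3 is the characteristic polynomial.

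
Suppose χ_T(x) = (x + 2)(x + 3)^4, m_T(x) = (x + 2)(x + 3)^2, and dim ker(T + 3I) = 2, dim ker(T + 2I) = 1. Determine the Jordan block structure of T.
Jordan blocks: (-3, 2), (-3, 2), (-2, 1)

λ = -3: algebraic multiplicity 4 (exponent in χ_T), largest block size 2 (exponent in m_T), 2 blocks (geometric multiplicity). These force block sizes [2, 2].
λ = -2: algebraic multiplicity 1 (exponent in χ_T), largest block size 1 (exponent in m_T), 1 block (geometric multiplicity). This forces block sizes [1].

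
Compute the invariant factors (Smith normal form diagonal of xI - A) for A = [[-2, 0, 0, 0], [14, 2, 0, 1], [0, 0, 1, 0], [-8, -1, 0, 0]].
The Jordan structure of A has elementary divisors (x + 2), (x - 1)^2, (x - 1). Arranging the block sizes at each eigenvalue in decreasing order and taking row products gives the invariant factors.

Invariant factors (smallest first, each dividing the next): x - 1, (x - 1)^2(x + 2).

Check: the last factor (x - 1)^2(x + 2) is the minimal polynomial, and the product (x - 1)^3(x + 2) is the characteristic polynomial.

x - 1, (x - 1)^2(x + 2)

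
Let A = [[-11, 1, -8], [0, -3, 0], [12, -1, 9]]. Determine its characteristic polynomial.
χ_A(x) = (x - 1)(x + 3)^2

xI - A = [[x + 11, -1, 8], [0, x + 3, 0], [-12, 1, x - 9]].

Expanding det(xI - A) along the first row:
det(xI - A) = + (x + 11)·det([[x + 3, 0], [1, x - 9]]) - (-1)·det([[0, 0], [-12, x - 9]]) + (8)·det([[0, x + 3], [-12, 1]]).

Evaluating gives χ_A(x) = x^3 + 5x^2 + 3x - 9 = (x - 1)(x + 3)^2.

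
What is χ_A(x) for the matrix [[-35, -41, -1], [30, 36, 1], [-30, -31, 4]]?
xI - A = [[x + 35, 41, 1], [-30, x - 36, -1], [30, 31, x - 4]].

Expanding det(xI - A) along the first row:
det(xI - A) = + (x + 35)·det([[x - 36, -1], [31, x - 4]]) - (41)·det([[-30, -1], [30, x - 4]]) + (1)·det([[-30, x - 36], [30, 31]]).

Evaluating gives χ_A(x) = x^3 - 5x^2 - 25x + 125 = (x - 5)^2(x + 5).

χ_A(x) = (x - 5)^2(x + 5)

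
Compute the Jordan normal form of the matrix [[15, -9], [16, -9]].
J = [[3, 1], [0, 3]]

The characteristic polynomial is det(xI - A) = (x - 3)^2, so the eigenvalues are 3 (algebraic multiplicity 2).

For λ = 3: rank(A - 3I) = 1, rank((A - 3I)^2) = 0. The eigenspace has dimension 2 - 1 = 1, so there is 1 Jordan block; the rank sequence gives block sizes [2].

Assembling the blocks gives the Jordan form J above.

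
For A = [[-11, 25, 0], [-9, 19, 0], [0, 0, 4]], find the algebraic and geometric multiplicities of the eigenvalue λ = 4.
algebraic multiplicity 3, geometric multiplicity 2

The characteristic polynomial is (x - 4)^3, so the factor x - 4 appears with exponent 3: the algebraic multiplicity is 3.

rank(A - 4I) = 1, so the eigenspace has dimension 3 - 1 = 2: the geometric multiplicity is 2.

Since 2 < 3, A is not diagonalizable.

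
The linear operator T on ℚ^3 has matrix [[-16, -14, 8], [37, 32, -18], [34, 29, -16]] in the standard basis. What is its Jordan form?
J = [[0, 1, 0], [0, 0, 1], [0, 0, 0]]

The characteristic polynomial is det(xI - A) = x^3, so the eigenvalues are 0 (algebraic multiplicity 3).

For λ = 0: rank(A) = 2, rank(A^2) = 1, rank(A^3) = 0. The eigenspace has dimension 3 - 2 = 1, so there is 1 Jordan block; the rank sequence gives block sizes [3].

Assembling the blocks gives the Jordan form J above.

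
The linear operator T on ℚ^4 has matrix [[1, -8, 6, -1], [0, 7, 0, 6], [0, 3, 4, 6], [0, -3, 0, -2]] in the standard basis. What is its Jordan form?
J = [[1, 1, 0, 0], [0, 1, 0, 0], [0, 0, 4, 0], [0, 0, 0, 4]]

The characteristic polynomial is det(xI - A) = (x - 4)^2(x - 1)^2, so the eigenvalues are 1 (algebraic multiplicity 2), 4 (algebraic multiplicity 2).

For λ = 1: rank(A - I) = 3, rank((A - I)^2) = 2. The eigenspace has dimension 4 - 3 = 1, so there is 1 Jordan block; the rank sequence gives block sizes [2].

For λ = 4: rank(A - 4I) = 2. The eigenspace has dimension 4 - 2 = 2, so there are 2 Jordan blocks; the rank sequence gives block sizes [1, 1].

Assembling the blocks gives the Jordan form J above.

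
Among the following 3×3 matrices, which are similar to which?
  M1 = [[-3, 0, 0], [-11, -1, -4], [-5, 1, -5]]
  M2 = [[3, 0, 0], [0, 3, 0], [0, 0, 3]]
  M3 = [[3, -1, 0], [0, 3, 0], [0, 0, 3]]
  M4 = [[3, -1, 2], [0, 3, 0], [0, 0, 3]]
3 classes: {M1}, {M2}, {M3, M4}

Characteristic polynomials: χ_{M1} = (x + 3)^3, χ_{M2} = (x - 3)^3, χ_{M3} = (x - 3)^3, χ_{M4} = (x - 3)^3.

{M1}: invariant factors (x + 3)^3.

{M2}: invariant factors x - 3, x - 3, x - 3.

{M3, M4}: invariant factors x - 3, (x - 3)^2.

Matrices are similar if and only if their invariant-factor lists agree; the partition into similarity classes is {M1}, {M2}, {M3, M4}.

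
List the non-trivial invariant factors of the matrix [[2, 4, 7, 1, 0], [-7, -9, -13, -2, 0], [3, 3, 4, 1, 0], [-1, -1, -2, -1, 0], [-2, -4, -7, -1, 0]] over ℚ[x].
The Jordan structure of A has elementary divisors (x + 2)^2, x^2, x. Arranging the block sizes at each eigenvalue in decreasing order and taking row products gives the invariant factors.

Invariant factors (smallest first, each dividing the next): x, x^2(x + 2)^2.

Check: the last factor x^2(x + 2)^2 is the minimal polynomial, and the product x^3(x + 2)^2 is the characteristic polynomial.

x, x^2(x + 2)^2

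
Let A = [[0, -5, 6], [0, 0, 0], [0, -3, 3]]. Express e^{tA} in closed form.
e^{tA} = [[1, t - 2*e^{3*t} + 2, 2*e^{3*t} - 2], [0, 1, 0], [0, 1 - e^{3*t}, e^{3*t}]]

A has Jordan form J = [[0, 1, 0], [0, 0, 0], [0, 0, 3]] with A = PJP^{-1}, so e^{tA} = P e^{tJ} P^{-1}.

For a Jordan block J_k(λ), e^{tJ_k(λ)} = e^{λt} · (I + tN + t^2 N^2/2! + ... + t^{k-1} N^{k-1}/(k-1)!) where N is the nilpotent superdiagonal part.

Assembling the blocks and conjugating back gives the entries of e^{tA} as shown above.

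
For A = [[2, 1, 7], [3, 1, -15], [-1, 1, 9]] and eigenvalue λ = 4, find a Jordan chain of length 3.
v_1 = [[0, 1, 0]]^T, v_2 = [[1, -3, 1]]^T, v_3 = [[2, -3, 1]]^T

We seek v_1 ∈ ker((A - 4I)^3) \ ker((A - 4I)^2), then set v_{i+1} = (A - 4I) v_i.

One such chain is v_1 = [[0, 1, 0]]^T, v_2 = [[1, -3, 1]]^T, v_3 = [[2, -3, 1]]^T. Check: (A - 4I) v_3 = [[0, 0, 0]]^T = 0.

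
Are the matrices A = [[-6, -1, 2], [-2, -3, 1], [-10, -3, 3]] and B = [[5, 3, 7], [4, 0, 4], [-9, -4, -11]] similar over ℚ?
Two matrices over a field are similar if and only if they have the same invariant factors.

Both A and B have characteristic polynomial (x + 2)^3 and minimal polynomial (x + 2)^3. Computing further, both have invariant factors (x + 2)^3. Hence A and B are similar.

Yes.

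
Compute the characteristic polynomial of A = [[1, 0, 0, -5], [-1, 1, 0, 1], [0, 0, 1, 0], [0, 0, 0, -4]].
χ_A(x) = (x - 1)^3(x + 4)

xI - A = [[x - 1, 0, 0, 5], [1, x - 1, 0, -1], [0, 0, x - 1, 0], [0, 0, 0, x + 4]].

Expanding det(xI - A) along the first row:
det(xI - A) = + (x - 1)·det([[x - 1, 0, -1], [0, x - 1, 0], [0, 0, x + 4]]) - (0)·det([[1, 0, -1], [0, x - 1, 0], [0, 0, x + 4]]) + (0)·det([[1, x - 1, -1], [0, 0, 0], [0, 0, x + 4]]) - (5)·det([[1, x - 1, 0], [0, 0, x - 1], [0, 0, 0]]).

Evaluating gives χ_A(x) = x^4 + x^3 - 9x^2 + 11x - 4 = (x - 1)^3(x + 4).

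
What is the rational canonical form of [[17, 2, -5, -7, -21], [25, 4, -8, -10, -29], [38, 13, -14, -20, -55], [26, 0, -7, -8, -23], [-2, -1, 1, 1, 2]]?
The invariant factors of A (the non-unit diagonal entries of the Smith normal form of xI - A over ℚ[x]) are x^2 - x + 5, (x + 1)(x^2 - x + 5), each dividing the next. The characteristic polynomial is their product, (x + 1)(x^2 - x + 5)^2.

The rational canonical form is the block-diagonal matrix of companion matrices C(f_i):
R = [[0, -5, 0, 0, 0], [1, 1, 0, 0, 0], [0, 0, 0, 0, -5], [0, 0, 1, 0, -4], [0, 0, 0, 1, 0]].

Note the characteristic polynomial does not split into linear factors over ℚ, so A has no Jordan form over ℚ; the rational canonical form exists over any field.

R = [[0, -5, 0, 0, 0], [1, 1, 0, 0, 0], [0, 0, 0, 0, -5], [0, 0, 1, 0, -4], [0, 0, 0, 1, 0]]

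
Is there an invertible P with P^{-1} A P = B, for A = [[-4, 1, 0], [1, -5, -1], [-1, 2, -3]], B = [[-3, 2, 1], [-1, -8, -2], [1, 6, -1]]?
Two matrices over a field are similar if and only if they have the same invariant factors.

Both A and B have characteristic polynomial (x + 4)^3 and minimal polynomial (x + 4)^3. Computing further, both have invariant factors (x + 4)^3. Hence A and B are similar.

Yes.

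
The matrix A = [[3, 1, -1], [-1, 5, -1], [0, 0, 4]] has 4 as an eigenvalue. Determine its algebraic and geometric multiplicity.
algebraic multiplicity 3, geometric multiplicity 2

The characteristic polynomial is (x - 4)^3, so the factor x - 4 appears with exponent 3: the algebraic multiplicity is 3.

rank(A - 4I) = 1, so the eigenspace has dimension 3 - 1 = 2: the geometric multiplicity is 2.

Since 2 < 3, A is not diagonalizable.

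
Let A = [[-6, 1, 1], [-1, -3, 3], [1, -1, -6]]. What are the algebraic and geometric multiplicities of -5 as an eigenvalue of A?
algebraic multiplicity 3, geometric multiplicity 1

The characteristic polynomial is (x + 5)^3, so the factor x + 5 appears with exponent 3: the algebraic multiplicity is 3.

rank(A + 5I) = 2, so the eigenspace has dimension 3 - 2 = 1: the geometric multiplicity is 1.

Since 1 < 3, A is not diagonalizable.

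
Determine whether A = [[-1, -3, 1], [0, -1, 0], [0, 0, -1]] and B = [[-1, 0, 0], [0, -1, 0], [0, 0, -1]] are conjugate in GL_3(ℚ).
No.

Both have characteristic polynomial (x + 1)^3, but the minimal polynomial of A is (x + 1)^2 while the minimal polynomial of B is x + 1. The minimal polynomial is a similarity invariant, so A and B are not similar.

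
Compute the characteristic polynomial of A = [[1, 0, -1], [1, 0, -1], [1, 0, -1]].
χ_A(x) = x^3

xI - A = [[x - 1, 0, 1], [-1, x, 1], [-1, 0, x + 1]].

Expanding det(xI - A) along the first row:
det(xI - A) = + (x - 1)·det([[x, 1], [0, x + 1]]) - (0)·det([[-1, 1], [-1, x + 1]]) + (1)·det([[-1, x], [-1, 0]]).

Evaluating gives χ_A(x) = x^3.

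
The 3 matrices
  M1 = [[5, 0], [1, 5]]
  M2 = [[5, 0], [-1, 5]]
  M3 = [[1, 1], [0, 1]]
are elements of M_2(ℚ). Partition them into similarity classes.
2 classes: {M1, M2}, {M3}

Characteristic polynomials: χ_{M1} = (x - 5)^2, χ_{M2} = (x - 5)^2, χ_{M3} = (x - 1)^2.

{M1, M2}: invariant factors (x - 5)^2.

{M3}: invariant factors (x - 1)^2.

Matrices are similar if and only if their invariant-factor lists agree; the partition into similarity classes is {M1, M2}, {M3}.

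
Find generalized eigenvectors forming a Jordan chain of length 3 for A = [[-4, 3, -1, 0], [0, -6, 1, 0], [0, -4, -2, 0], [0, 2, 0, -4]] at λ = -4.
v_1 = [[5, 2, 5, 12]]^T, v_2 = [[1, 1, 2, 4]]^T, v_3 = [[1, 0, 0, 2]]^T

We seek v_1 ∈ ker((A + 4I)^3) \ ker((A + 4I)^2), then set v_{i+1} = (A + 4I) v_i.

One such chain is v_1 = [[5, 2, 5, 12]]^T, v_2 = [[1, 1, 2, 4]]^T, v_3 = [[1, 0, 0, 2]]^T. Check: (A + 4I) v_3 = [[0, 0, 0, 0]]^T = 0.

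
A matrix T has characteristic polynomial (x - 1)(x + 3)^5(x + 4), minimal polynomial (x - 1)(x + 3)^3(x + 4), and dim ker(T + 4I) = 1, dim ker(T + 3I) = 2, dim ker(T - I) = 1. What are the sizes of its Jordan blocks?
Jordan blocks: (-4, 1), (-3, 3), (-3, 2), (1, 1)

λ = -4: algebraic multiplicity 1 (exponent in χ_T), largest block size 1 (exponent in m_T), 1 block (geometric multiplicity). This forces block sizes [1].
λ = -3: algebraic multiplicity 5 (exponent in χ_T), largest block size 3 (exponent in m_T), 2 blocks (geometric multiplicity). These force block sizes [3, 2].
λ = 1: algebraic multiplicity 1 (exponent in χ_T), largest block size 1 (exponent in m_T), 1 block (geometric multiplicity). This forces block sizes [1].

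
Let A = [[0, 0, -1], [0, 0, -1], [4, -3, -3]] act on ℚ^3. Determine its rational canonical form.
R = [[0, 0, 0], [1, 0, -1], [0, 1, -3]]

The invariant factors of A (the non-unit diagonal entries of the Smith normal form of xI - A over ℚ[x]) are x(x^2 + 3x + 1), each dividing the next. The characteristic polynomial is their product, x(x^2 + 3x + 1).

The rational canonical form is the block-diagonal matrix of companion matrices C(f_i):
R = [[0, 0, 0], [1, 0, -1], [0, 1, -3]].

Note the characteristic polynomial does not split into linear factors over ℚ, so A has no Jordan form over ℚ; the rational canonical form exists over any field.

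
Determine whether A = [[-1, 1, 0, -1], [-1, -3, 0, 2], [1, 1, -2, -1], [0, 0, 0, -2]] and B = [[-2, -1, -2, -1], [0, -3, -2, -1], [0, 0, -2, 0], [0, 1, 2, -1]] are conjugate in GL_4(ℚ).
No.

Both have characteristic polynomial (x + 2)^4, but the minimal polynomial of A is (x + 2)^3 while the minimal polynomial of B is (x + 2)^2. The minimal polynomial is a similarity invariant, so A and B are not similar.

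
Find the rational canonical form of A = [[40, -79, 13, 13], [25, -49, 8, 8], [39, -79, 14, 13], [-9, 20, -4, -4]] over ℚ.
R = [[0, 0, 0, 5], [1, 0, 0, -2], [0, 1, 0, -3], [0, 0, 1, 1]]

The invariant factors of A (the non-unit diagonal entries of the Smith normal form of xI - A over ℚ[x]) are (x - 1)(x^3 + 3x + 5), each dividing the next. The characteristic polynomial is their product, (x - 1)(x^3 + 3x + 5).

The rational canonical form is the block-diagonal matrix of companion matrices C(f_i):
R = [[0, 0, 0, 5], [1, 0, 0, -2], [0, 1, 0, -3], [0, 0, 1, 1]].

Note the characteristic polynomial does not split into linear factors over ℚ, so A has no Jordan form over ℚ; the rational canonical form exists over any field.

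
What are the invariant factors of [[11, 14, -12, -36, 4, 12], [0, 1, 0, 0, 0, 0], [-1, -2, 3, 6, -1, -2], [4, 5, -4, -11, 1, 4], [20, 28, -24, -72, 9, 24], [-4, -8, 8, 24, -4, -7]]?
The Jordan structure of A has elementary divisors (x - 1)^2, (x - 1)^2, (x - 1), (x - 1). Arranging the block sizes at each eigenvalue in decreasing order and taking row products gives the invariant factors.

Invariant factors (smallest first, each dividing the next): x - 1, x - 1, (x - 1)^2, (x - 1)^2.

Check: the last factor (x - 1)^2 is the minimal polynomial, and the product (x - 1)^6 is the characteristic polynomial.

x - 1, x - 1, (x - 1)^2, (x - 1)^2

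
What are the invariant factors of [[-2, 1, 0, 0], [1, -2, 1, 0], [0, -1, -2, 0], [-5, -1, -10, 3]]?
The Jordan structure of A has elementary divisors (x + 2)^3, (x - 3). Arranging the block sizes at each eigenvalue in decreasing order and taking row products gives the invariant factors.

Invariant factors (smallest first, each dividing the next): (x - 3)(x + 2)^3.

Check: the last factor (x - 3)(x + 2)^3 is the minimal polynomial, and the product (x - 3)(x + 2)^3 is the characteristic polynomial.

(x - 3)(x + 2)^3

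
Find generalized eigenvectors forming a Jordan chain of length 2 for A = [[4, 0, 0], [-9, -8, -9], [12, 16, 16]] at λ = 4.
v_1 = [[1, -5, 6]]^T, v_2 = [[0, -3, 4]]^T

We seek v_1 ∈ ker((A - 4I)^2) \ ker(A - 4I), then set v_{i+1} = (A - 4I) v_i.

One such chain is v_1 = [[1, -5, 6]]^T, v_2 = [[0, -3, 4]]^T. Check: (A - 4I) v_2 = [[0, 0, 0]]^T = 0.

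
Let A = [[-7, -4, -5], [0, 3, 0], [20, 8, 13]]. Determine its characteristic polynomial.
χ_A(x) = (x - 3)^3

xI - A = [[x + 7, 4, 5], [0, x - 3, 0], [-20, -8, x - 13]].

Expanding det(xI - A) along the first row:
det(xI - A) = + (x + 7)·det([[x - 3, 0], [-8, x - 13]]) - (4)·det([[0, 0], [-20, x - 13]]) + (5)·det([[0, x - 3], [-20, -8]]).

Evaluating gives χ_A(x) = x^3 - 9x^2 + 27x - 27 = (x - 3)^3.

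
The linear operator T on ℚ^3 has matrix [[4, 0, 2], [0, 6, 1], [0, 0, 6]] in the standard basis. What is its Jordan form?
The characteristic polynomial is det(xI - A) = (x - 6)^2(x - 4), so the eigenvalues are 4 (algebraic multiplicity 1), 6 (algebraic multiplicity 2).

For λ = 4: algebraic multiplicity 1 gives one 1×1 block.

For λ = 6: rank(A - 6I) = 2, rank((A - 6I)^2) = 1. The eigenspace has dimension 3 - 2 = 1, so there is 1 Jordan block; the rank sequence gives block sizes [2].

Assembling the blocks gives the Jordan form J above.

J = [[4, 0, 0], [0, 6, 1], [0, 0, 6]]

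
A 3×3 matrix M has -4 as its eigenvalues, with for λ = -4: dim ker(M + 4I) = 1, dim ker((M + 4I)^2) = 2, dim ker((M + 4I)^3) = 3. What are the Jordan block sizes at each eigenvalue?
Jordan blocks: (-4, 3)

λ = -4: successive nullity increments [1, 1, 1] count blocks of size ≥ k; block sizes are [3].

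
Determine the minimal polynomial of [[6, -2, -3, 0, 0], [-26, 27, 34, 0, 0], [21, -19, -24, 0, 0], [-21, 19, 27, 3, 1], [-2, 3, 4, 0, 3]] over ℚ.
The characteristic polynomial factors as (x - 3)^5. The minimal polynomial is ∏(x - λ)^{k_λ} where k_λ is the size of the largest Jordan block at λ.

For λ = 3: rank(A - 3I) = 3, and the largest Jordan block has size 3 (the smallest k with rank((A - 3I)^k) = rank((A - 3I)^(k+1))).

So m_A(x) = (x - 3)^3.

m_A(x) = (x - 3)^3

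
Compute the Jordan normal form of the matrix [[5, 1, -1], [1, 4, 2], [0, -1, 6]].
J = [[5, 1, 0], [0, 5, 1], [0, 0, 5]]

The characteristic polynomial is det(xI - A) = (x - 5)^3, so the eigenvalues are 5 (algebraic multiplicity 3).

For λ = 5: rank(A - 5I) = 2, rank((A - 5I)^2) = 1, rank((A - 5I)^3) = 0. The eigenspace has dimension 3 - 2 = 1, so there is 1 Jordan block; the rank sequence gives block sizes [3].

Assembling the blocks gives the Jordan form J above.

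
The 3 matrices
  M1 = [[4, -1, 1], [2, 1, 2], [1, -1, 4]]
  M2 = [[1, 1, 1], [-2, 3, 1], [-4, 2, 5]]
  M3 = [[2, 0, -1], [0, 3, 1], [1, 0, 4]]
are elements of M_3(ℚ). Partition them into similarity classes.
2 classes: {M1}, {M2, M3}

Characteristic polynomials: χ_{M1} = (x - 3)^3, χ_{M2} = (x - 3)^3, χ_{M3} = (x - 3)^3.

{M1}: invariant factors x - 3, (x - 3)^2.

{M2, M3}: invariant factors (x - 3)^3.

Matrices are similar if and only if their invariant-factor lists agree; the partition into similarity classes is {M1}, {M2, M3}.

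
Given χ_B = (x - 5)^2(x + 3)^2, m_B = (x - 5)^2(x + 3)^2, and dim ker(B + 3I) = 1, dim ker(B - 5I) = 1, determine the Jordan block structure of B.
λ = -3: algebraic multiplicity 2 (exponent in χ_B), largest block size 2 (exponent in m_B), 1 block (geometric multiplicity). This forces block sizes [2].
λ = 5: algebraic multiplicity 2 (exponent in χ_B), largest block size 2 (exponent in m_B), 1 block (geometric multiplicity). This forces block sizes [2].

Jordan blocks: (-3, 2), (5, 2)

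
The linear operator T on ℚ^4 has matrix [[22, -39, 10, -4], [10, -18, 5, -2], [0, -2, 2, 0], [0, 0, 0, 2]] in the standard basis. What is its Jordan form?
J = [[2, 1, 0, 0], [0, 2, 1, 0], [0, 0, 2, 0], [0, 0, 0, 2]]

The characteristic polynomial is det(xI - A) = (x - 2)^4, so the eigenvalues are 2 (algebraic multiplicity 4).

For λ = 2: rank(A - 2I) = 2, rank((A - 2I)^2) = 1, rank((A - 2I)^3) = 0. The eigenspace has dimension 4 - 2 = 2, so there are 2 Jordan blocks; the rank sequence gives block sizes [3, 1].

Assembling the blocks gives the Jordan form J above.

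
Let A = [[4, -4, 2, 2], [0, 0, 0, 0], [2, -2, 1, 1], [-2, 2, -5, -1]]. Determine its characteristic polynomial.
χ_A(x) = x^2(x - 2)^2

xI - A = [[x - 4, 4, -2, -2], [0, x, 0, 0], [-2, 2, x - 1, -1], [2, -2, 5, x + 1]].

Expanding det(xI - A) along the first row:
det(xI - A) = + (x - 4)·det([[x, 0, 0], [2, x - 1, -1], [-2, 5, x + 1]]) - (4)·det([[0, 0, 0], [-2, x - 1, -1], [2, 5, x + 1]]) + (-2)·det([[0, x, 0], [-2, 2, -1], [2, -2, x + 1]]) - (-2)·det([[0, x, 0], [-2, 2, x - 1], [2, -2, 5]]).

Evaluating gives χ_A(x) = x^4 - 4x^3 + 4x^2 = x^2(x - 2)^2.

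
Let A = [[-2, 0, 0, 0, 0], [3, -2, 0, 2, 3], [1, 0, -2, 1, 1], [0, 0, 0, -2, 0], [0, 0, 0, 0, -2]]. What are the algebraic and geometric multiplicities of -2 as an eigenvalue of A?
algebraic multiplicity 5, geometric multiplicity 3

The characteristic polynomial is (x + 2)^5, so the factor x + 2 appears with exponent 5: the algebraic multiplicity is 5.

rank(A + 2I) = 2, so the eigenspace has dimension 5 - 2 = 3: the geometric multiplicity is 3.

Since 3 < 5, A is not diagonalizable.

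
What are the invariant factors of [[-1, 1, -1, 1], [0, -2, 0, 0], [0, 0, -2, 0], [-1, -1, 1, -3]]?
The Jordan structure of A has elementary divisors (x + 2)^2, (x + 2), (x + 2). Arranging the block sizes at each eigenvalue in decreasing order and taking row products gives the invariant factors.

Invariant factors (smallest first, each dividing the next): x + 2, x + 2, (x + 2)^2.

Check: the last factor (x + 2)^2 is the minimal polynomial, and the product (x + 2)^4 is the characteristic polynomial.

x + 2, x + 2, (x + 2)^2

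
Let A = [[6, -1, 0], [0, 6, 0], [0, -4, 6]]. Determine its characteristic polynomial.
xI - A = [[x - 6, 1, 0], [0, x - 6, 0], [0, 4, x - 6]].

Expanding det(xI - A) along the first row:
det(xI - A) = + (x - 6)·det([[x - 6, 0], [4, x - 6]]) - (1)·det([[0, 0], [0, x - 6]]) + (0)·det([[0, x - 6], [0, 4]]).

Evaluating gives χ_A(x) = x^3 - 18x^2 + 108x - 216 = (x - 6)^3.

χ_A(x) = (x - 6)^3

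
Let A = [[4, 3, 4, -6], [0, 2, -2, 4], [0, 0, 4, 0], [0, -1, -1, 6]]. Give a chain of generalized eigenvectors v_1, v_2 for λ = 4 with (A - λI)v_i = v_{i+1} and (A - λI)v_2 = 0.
v_1 = [[4, 1, 1, 1]]^T, v_2 = [[1, 0, 0, 0]]^T

We seek v_1 ∈ ker((A - 4I)^2) \ ker(A - 4I), then set v_{i+1} = (A - 4I) v_i.

One such chain is v_1 = [[4, 1, 1, 1]]^T, v_2 = [[1, 0, 0, 0]]^T. Check: (A - 4I) v_2 = [[0, 0, 0, 0]]^T = 0.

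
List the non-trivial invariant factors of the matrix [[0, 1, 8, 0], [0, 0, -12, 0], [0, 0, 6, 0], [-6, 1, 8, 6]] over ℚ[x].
x - 6, x^2(x - 6)

The Jordan structure of A has elementary divisors x^2, (x - 6), (x - 6). Arranging the block sizes at each eigenvalue in decreasing order and taking row products gives the invariant factors.

Invariant factors (smallest first, each dividing the next): x - 6, x^2(x - 6).

Check: the last factor x^2(x - 6) is the minimal polynomial, and the product x^2(x - 6)^2 is the characteristic polynomial.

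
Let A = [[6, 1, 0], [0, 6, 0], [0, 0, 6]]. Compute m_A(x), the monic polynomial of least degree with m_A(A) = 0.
The characteristic polynomial factors as (x - 6)^3. The minimal polynomial is ∏(x - λ)^{k_λ} where k_λ is the size of the largest Jordan block at λ.

For λ = 6: rank(A - 6I) = 1, and the largest Jordan block has size 2 (the smallest k with rank((A - 6I)^k) = rank((A - 6I)^(k+1))).

So m_A(x) = (x - 6)^2.

m_A(x) = (x - 6)^2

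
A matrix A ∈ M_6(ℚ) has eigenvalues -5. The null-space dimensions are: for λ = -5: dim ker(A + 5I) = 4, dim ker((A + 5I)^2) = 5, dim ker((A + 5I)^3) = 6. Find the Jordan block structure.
Jordan blocks: (-5, 3), (-5, 1), (-5, 1), (-5, 1)

λ = -5: successive nullity increments [4, 1, 1] count blocks of size ≥ k; block sizes are [3, 1, 1, 1].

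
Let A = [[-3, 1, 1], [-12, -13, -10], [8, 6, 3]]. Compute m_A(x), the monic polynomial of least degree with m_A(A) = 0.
m_A(x) = (x + 3)(x + 5)^2

The characteristic polynomial factors as (x + 3)(x + 5)^2. The minimal polynomial is ∏(x - λ)^{k_λ} where k_λ is the size of the largest Jordan block at λ.

For λ = -5: rank(A + 5I) = 2, and the largest Jordan block has size 2 (the smallest k with rank((A + 5I)^k) = rank((A + 5I)^(k+1))).
For λ = -3: rank(A + 3I) = 2, and the largest Jordan block has size 1 (the smallest k with rank((A + 3I)^k) = rank((A + 3I)^(k+1))).

So m_A(x) = (x + 3)(x + 5)^2.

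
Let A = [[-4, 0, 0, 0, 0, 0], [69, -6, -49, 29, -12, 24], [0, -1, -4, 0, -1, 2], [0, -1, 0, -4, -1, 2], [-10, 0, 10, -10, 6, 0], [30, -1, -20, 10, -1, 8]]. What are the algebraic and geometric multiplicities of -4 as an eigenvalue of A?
algebraic multiplicity 4, geometric multiplicity 2

The characteristic polynomial is (x - 6)^2(x + 4)^4, so the factor x + 4 appears with exponent 4: the algebraic multiplicity is 4.

rank(A + 4I) = 4, so the eigenspace has dimension 6 - 4 = 2: the geometric multiplicity is 2.

Since 2 < 4, A is not diagonalizable.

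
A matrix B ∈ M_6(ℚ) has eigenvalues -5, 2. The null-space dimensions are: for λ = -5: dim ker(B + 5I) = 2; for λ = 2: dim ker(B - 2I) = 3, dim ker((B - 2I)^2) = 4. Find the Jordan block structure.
Jordan blocks: (-5, 1), (-5, 1), (2, 2), (2, 1), (2, 1)

λ = -5: successive nullity increments [2] count blocks of size ≥ k; block sizes are [1, 1].
λ = 2: successive nullity increments [3, 1] count blocks of size ≥ k; block sizes are [2, 1, 1].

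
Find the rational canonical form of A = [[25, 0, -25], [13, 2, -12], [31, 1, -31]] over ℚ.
R = [[0, 0, -25], [1, 0, 0], [0, 1, -4]]

The invariant factors of A (the non-unit diagonal entries of the Smith normal form of xI - A over ℚ[x]) are (x + 5)(x^2 - x + 5), each dividing the next. The characteristic polynomial is their product, (x + 5)(x^2 - x + 5).

The rational canonical form is the block-diagonal matrix of companion matrices C(f_i):
R = [[0, 0, -25], [1, 0, 0], [0, 1, -4]].

Note the characteristic polynomial does not split into linear factors over ℚ, so A has no Jordan form over ℚ; the rational canonical form exists over any field.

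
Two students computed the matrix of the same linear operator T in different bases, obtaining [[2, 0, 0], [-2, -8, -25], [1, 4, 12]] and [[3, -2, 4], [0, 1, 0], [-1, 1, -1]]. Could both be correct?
trace(A) = 6 but trace(B) = 3. The trace is a similarity invariant, so A and B are not similar.

No.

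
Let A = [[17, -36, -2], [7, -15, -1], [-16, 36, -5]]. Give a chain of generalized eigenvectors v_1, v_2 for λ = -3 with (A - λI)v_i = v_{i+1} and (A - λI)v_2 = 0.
We seek v_1 ∈ ker((A + 3I)^2) \ ker(A + 3I), then set v_{i+1} = (A + 3I) v_i.

One such chain is v_1 = [[0, 0, 1]]^T, v_2 = [[-2, -1, -2]]^T. Check: (A + 3I) v_2 = [[0, 0, 0]]^T = 0.

v_1 = [[0, 0, 1]]^T, v_2 = [[-2, -1, -2]]^T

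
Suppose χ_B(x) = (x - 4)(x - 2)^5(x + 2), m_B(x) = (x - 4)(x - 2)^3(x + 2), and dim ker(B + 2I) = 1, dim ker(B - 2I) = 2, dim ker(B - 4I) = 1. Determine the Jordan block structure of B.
Jordan blocks: (-2, 1), (2, 3), (2, 2), (4, 1)

λ = -2: algebraic multiplicity 1 (exponent in χ_B), largest block size 1 (exponent in m_B), 1 block (geometric multiplicity). This forces block sizes [1].
λ = 2: algebraic multiplicity 5 (exponent in χ_B), largest block size 3 (exponent in m_B), 2 blocks (geometric multiplicity). These force block sizes [3, 2].
λ = 4: algebraic multiplicity 1 (exponent in χ_B), largest block size 1 (exponent in m_B), 1 block (geometric multiplicity). This forces block sizes [1].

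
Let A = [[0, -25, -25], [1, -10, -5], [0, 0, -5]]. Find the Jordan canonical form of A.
J = [[-5, 1, 0], [0, -5, 0], [0, 0, -5]]

The characteristic polynomial is det(xI - A) = (x + 5)^3, so the eigenvalues are -5 (algebraic multiplicity 3).

For λ = -5: rank(A + 5I) = 1, rank((A + 5I)^2) = 0. The eigenspace has dimension 3 - 1 = 2, so there are 2 Jordan blocks; the rank sequence gives block sizes [2, 1].

Assembling the blocks gives the Jordan form J above.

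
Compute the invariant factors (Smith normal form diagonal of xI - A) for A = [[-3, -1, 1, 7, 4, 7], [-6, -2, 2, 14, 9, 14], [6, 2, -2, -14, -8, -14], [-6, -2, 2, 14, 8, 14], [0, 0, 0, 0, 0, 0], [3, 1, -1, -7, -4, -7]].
x, x, x, x^3

The Jordan structure of A has elementary divisors x^3, x, x, x. Arranging the block sizes at each eigenvalue in decreasing order and taking row products gives the invariant factors.

Invariant factors (smallest first, each dividing the next): x, x, x, x^3.

Check: the last factor x^3 is the minimal polynomial, and the product x^6 is the characteristic polynomial.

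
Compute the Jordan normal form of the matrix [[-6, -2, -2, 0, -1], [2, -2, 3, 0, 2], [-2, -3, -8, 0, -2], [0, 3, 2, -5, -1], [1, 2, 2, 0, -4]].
The characteristic polynomial is det(xI - A) = (x + 5)^5, so the eigenvalues are -5 (algebraic multiplicity 5).

For λ = -5: rank(A + 5I) = 3, rank((A + 5I)^2) = 1, rank((A + 5I)^3) = 0. The eigenspace has dimension 5 - 3 = 2, so there are 2 Jordan blocks; the rank sequence gives block sizes [3, 2].

Assembling the blocks gives the Jordan form J above.

J = [[-5, 1, 0, 0, 0], [0, -5, 1, 0, 0], [0, 0, -5, 0, 0], [0, 0, 0, -5, 1], [0, 0, 0, 0, -5]]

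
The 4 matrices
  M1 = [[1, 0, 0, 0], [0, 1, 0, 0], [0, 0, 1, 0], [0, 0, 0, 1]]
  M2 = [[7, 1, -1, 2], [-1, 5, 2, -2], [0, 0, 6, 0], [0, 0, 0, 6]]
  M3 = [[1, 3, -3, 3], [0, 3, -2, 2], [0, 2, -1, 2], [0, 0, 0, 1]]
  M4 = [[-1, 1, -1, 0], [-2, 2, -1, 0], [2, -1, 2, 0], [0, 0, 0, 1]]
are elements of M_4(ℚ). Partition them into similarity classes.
Characteristic polynomials: χ_{M1} = (x - 1)^4, χ_{M2} = (x - 6)^4, χ_{M3} = (x - 1)^4, χ_{M4} = (x - 1)^4.

{M1}: invariant factors x - 1, x - 1, x - 1, x - 1.

{M2}: invariant factors x - 6, (x - 6)^3.

{M3, M4}: invariant factors x - 1, x - 1, (x - 1)^2.

Matrices are similar if and only if their invariant-factor lists agree; the partition into similarity classes is {M1}, {M2}, {M3, M4}.

3 classes: {M1}, {M2}, {M3, M4}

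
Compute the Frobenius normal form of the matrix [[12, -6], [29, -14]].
The invariant factors of A (the non-unit diagonal entries of the Smith normal form of xI - A over ℚ[x]) are x^2 + 2x + 6, each dividing the next. The characteristic polynomial is their product, x^2 + 2x + 6.

The rational canonical form is the block-diagonal matrix of companion matrices C(f_i):
R = [[0, -6], [1, -2]].

Note the characteristic polynomial does not split into linear factors over ℚ, so A has no Jordan form over ℚ; the rational canonical form exists over any field.

R = [[0, -6], [1, -2]]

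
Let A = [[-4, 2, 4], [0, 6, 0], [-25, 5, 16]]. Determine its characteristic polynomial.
χ_A(x) = (x - 6)^3

xI - A = [[x + 4, -2, -4], [0, x - 6, 0], [25, -5, x - 16]].

Expanding det(xI - A) along the first row:
det(xI - A) = + (x + 4)·det([[x - 6, 0], [-5, x - 16]]) - (-2)·det([[0, 0], [25, x - 16]]) + (-4)·det([[0, x - 6], [25, -5]]).

Evaluating gives χ_A(x) = x^3 - 18x^2 + 108x - 216 = (x - 6)^3.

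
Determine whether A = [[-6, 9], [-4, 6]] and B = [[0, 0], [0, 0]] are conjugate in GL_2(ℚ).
No.

Both have characteristic polynomial x^2, but the minimal polynomial of A is x^2 while the minimal polynomial of B is x. The minimal polynomial is a similarity invariant, so A and B are not similar.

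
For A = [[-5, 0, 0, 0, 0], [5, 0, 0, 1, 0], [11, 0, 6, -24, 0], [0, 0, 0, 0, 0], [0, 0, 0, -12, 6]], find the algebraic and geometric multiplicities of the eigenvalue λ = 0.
The characteristic polynomial is x^2(x - 6)^2(x + 5), so the factor x appears with exponent 2: the algebraic multiplicity is 2.

rank(A) = 4, so the eigenspace has dimension 5 - 4 = 1: the geometric multiplicity is 1.

Since 1 < 2, A is not diagonalizable.

algebraic multiplicity 2, geometric multiplicity 1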